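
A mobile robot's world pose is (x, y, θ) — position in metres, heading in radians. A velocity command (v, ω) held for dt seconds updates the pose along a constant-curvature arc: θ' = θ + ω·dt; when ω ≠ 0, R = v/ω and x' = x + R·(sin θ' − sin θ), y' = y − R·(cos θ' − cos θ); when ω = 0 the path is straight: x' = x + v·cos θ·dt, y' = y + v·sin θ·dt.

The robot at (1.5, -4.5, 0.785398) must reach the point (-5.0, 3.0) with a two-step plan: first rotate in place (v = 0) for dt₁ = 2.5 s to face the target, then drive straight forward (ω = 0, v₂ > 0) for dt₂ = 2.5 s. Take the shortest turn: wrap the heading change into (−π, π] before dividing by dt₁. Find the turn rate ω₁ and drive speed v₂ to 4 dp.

ω₁ = 0.5998, v₂ = 3.9699

heading to target = atan2(3−-4.5, -5−1.5) = 2.2849
Δθ = wrap(2.2849 − 0.7854) = 1.4995; ω₁ = Δθ/dt₁ = 0.5998
distance = √((-5−1.5)² + (3−-4.5)²) = 9.9247; v₂ = distance/dt₂ = 3.9699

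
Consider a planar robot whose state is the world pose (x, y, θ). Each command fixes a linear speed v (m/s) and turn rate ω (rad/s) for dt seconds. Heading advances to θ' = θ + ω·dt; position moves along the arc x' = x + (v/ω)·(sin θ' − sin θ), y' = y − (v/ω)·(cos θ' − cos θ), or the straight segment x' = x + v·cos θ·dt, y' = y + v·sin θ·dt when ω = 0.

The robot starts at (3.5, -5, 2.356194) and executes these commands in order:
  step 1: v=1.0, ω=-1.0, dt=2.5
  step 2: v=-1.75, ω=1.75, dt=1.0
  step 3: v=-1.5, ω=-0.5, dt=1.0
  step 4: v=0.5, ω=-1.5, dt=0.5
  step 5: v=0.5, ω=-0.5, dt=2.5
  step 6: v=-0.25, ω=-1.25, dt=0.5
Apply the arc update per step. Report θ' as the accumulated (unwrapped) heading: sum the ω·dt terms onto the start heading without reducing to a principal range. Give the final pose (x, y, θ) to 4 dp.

(4.1577, -5.8115, -1.5188)

step 1: θ'=-0.1438 (R=-1.0000) → pose (4.3504, -3.3032, -0.1438)
step 2: θ'=1.6062 (R=-1.0000) → pose (3.2077, -4.3283, 1.6062)
step 3: θ'=1.1062 (R=3.0000) → pose (2.8916, -5.7787, 1.1062)
step 4: θ'=0.3562 (R=-0.3333) → pose (3.0734, -5.6156, 0.3562)
step 5: θ'=-0.8938 (R=-1.0000) → pose (4.2015, -5.9264, -0.8938)
step 6: θ'=-1.5188 (R=0.2000) → pose (4.1577, -5.8115, -1.5188)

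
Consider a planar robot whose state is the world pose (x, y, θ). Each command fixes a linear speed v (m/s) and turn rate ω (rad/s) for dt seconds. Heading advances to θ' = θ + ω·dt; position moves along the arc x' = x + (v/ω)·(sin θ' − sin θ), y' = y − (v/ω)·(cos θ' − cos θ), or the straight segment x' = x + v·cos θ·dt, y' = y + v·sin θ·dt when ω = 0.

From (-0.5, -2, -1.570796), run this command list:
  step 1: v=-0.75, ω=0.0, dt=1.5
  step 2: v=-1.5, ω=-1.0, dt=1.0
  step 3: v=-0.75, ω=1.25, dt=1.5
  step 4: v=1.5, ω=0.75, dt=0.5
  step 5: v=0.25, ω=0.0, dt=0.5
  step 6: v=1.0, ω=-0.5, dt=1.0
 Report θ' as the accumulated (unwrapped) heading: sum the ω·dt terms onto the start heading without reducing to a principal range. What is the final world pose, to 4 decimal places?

step 1: θ'=-1.5708 (straight) → pose (-0.5000, -0.8750, -1.5708)
step 2: θ'=-2.5708 (R=1.5000) → pose (0.1895, 0.3872, -2.5708)
step 3: θ'=-0.6958 (R=-0.6000) → pose (0.2500, 1.3526, -0.6958)
step 4: θ'=-0.3208 (R=2.0000) → pose (0.9013, 0.9897, -0.3208)
step 5: θ'=-0.3208 (straight) → pose (1.0199, 0.9503, -0.3208)
step 6: θ'=-0.8208 (R=-2.0000) → pose (1.8527, 0.4156, -0.8208)

(1.8527, 0.4156, -0.8208)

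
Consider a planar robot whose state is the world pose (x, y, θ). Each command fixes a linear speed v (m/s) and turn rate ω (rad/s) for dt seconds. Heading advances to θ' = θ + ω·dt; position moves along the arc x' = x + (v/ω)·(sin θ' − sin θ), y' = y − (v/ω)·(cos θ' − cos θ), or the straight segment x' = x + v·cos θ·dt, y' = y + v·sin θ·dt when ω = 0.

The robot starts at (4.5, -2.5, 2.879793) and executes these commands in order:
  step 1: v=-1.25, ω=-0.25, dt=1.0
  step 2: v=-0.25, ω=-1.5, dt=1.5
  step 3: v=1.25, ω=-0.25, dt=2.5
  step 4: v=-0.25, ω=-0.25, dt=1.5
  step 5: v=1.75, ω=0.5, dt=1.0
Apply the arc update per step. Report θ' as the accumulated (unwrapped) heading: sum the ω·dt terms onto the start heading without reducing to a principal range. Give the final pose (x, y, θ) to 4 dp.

(9.9783, -3.5339, -0.1202)

step 1: θ'=2.6298 (R=5.0000) → pose (5.6546, -2.9703, 2.6298)
step 2: θ'=0.3798 (R=0.1667) → pose (5.6348, -3.2704, 0.3798)
step 3: θ'=-0.2452 (R=-5.0000) → pose (8.7022, -3.0637, -0.2452)
step 4: θ'=-0.6202 (R=1.0000) → pose (8.3638, -2.9073, -0.6202)
step 5: θ'=-0.1202 (R=3.5000) → pose (9.9783, -3.5339, -0.1202)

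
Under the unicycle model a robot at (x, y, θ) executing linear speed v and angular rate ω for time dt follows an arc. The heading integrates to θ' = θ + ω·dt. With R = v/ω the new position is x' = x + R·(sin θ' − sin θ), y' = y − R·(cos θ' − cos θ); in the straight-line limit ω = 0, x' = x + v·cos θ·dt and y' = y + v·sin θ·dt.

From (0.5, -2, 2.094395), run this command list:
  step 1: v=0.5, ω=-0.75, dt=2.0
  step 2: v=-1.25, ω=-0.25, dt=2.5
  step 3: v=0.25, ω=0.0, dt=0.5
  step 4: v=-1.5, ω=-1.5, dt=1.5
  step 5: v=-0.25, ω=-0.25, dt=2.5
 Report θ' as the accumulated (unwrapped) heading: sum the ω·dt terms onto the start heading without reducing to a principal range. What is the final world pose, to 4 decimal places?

(-2.3273, -0.0016, -2.9056)

step 1: θ'=0.5944 (R=-0.6667) → pose (0.7040, -1.1143, 0.5944)
step 2: θ'=-0.0306 (R=5.0000) → pose (-2.2490, -1.9696, -0.0306)
step 3: θ'=-0.0306 (straight) → pose (-2.1241, -1.9734, -0.0306)
step 4: θ'=-2.2806 (R=1.0000) → pose (-2.8520, -0.3222, -2.2806)
step 5: θ'=-2.9056 (R=1.0000) → pose (-2.3273, -0.0016, -2.9056)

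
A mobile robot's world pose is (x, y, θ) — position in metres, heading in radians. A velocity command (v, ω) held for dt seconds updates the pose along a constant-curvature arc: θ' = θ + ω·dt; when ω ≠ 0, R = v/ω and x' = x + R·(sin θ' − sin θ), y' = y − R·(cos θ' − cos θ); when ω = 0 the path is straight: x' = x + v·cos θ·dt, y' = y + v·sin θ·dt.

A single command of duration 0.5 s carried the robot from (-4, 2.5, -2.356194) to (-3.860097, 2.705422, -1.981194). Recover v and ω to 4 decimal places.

v = -0.5000, ω = 0.7500

Δθ = -1.981194 − -2.356194 = 0.375000
ω = Δθ/dt = 0.375000/0.5 = 0.7500
R = −Δy/(cos θ' − cos θ) = -0.6667
v = R·ω = -0.6667·0.7500 = -0.5000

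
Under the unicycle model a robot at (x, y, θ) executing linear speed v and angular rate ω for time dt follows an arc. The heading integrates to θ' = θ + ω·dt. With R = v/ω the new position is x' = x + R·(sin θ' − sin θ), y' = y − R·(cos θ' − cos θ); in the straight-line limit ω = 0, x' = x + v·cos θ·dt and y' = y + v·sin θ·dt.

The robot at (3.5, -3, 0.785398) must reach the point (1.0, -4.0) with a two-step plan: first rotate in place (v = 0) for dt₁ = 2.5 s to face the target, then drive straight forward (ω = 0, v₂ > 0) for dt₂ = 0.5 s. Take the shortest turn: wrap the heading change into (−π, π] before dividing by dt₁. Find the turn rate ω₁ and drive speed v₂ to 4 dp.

ω₁ = 1.0947, v₂ = 5.3852

heading to target = atan2(-4−-3, 1−3.5) = -2.7611
Δθ = wrap(-2.7611 − 0.7854) = 2.7367; ω₁ = Δθ/dt₁ = 1.0947
distance = √((1−3.5)² + (-4−-3)²) = 2.6926; v₂ = distance/dt₂ = 5.3852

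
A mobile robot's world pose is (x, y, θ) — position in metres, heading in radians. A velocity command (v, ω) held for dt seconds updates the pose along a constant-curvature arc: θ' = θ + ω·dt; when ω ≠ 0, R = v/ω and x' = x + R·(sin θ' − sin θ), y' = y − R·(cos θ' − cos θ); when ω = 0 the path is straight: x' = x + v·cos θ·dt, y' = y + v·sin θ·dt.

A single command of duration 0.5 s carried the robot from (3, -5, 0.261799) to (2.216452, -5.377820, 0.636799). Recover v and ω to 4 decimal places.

Δθ = 0.636799 − 0.261799 = 0.375000
ω = Δθ/dt = 0.375000/0.5 = 0.7500
R = Δx/(sin θ' − sin θ) = -2.3333
v = R·ω = -2.3333·0.7500 = -1.7500

v = -1.7500, ω = 0.7500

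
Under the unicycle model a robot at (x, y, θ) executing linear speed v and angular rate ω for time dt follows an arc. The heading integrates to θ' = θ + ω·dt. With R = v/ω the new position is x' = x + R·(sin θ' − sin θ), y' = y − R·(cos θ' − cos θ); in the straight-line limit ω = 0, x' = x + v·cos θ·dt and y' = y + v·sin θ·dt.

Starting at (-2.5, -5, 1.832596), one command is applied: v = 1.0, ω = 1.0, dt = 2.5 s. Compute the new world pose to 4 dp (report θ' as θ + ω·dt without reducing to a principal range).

θ' = 1.8326 + 1.0·2.5 = 4.3326
R = v/ω = 1.0/1.0 = 1.0000
x' = -2.5 + 1.0000·(sin 4.3326 − sin 1.8326) = -4.3947
y' = -5 − 1.0000·(cos 4.3326 − cos 1.8326) = -4.8881

(-4.3947, -4.8881, 4.3326)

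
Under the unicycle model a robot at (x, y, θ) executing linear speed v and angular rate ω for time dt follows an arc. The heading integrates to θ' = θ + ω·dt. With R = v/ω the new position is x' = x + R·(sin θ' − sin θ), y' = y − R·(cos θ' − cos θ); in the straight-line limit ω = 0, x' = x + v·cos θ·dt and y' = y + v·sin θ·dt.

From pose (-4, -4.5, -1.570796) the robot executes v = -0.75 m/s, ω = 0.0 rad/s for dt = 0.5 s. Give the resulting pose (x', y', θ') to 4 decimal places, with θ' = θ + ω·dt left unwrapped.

θ' = -1.5708 + 0.0·0.5 = -1.5708
ω = 0 → straight: x' = -4 + -0.75·cos(-1.5708)·0.5 = -4.0000
y' = -4.5 + -0.75·sin(-1.5708)·0.5 = -4.1250

(-4.0000, -4.1250, -1.5708)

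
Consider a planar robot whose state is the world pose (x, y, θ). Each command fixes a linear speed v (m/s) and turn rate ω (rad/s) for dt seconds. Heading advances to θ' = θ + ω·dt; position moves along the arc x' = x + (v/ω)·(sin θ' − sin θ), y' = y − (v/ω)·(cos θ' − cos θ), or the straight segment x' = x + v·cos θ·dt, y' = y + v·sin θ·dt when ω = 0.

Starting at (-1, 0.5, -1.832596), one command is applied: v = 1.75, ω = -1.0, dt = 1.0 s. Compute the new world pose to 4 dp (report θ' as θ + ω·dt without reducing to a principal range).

θ' = -1.8326 + -1.0·1.0 = -2.8326
R = v/ω = 1.75/-1.0 = -1.7500
x' = -1 + -1.7500·(sin -2.8326 − sin -1.8326) = -2.1582
y' = 0.5 − -1.7500·(cos -2.8326 − cos -1.8326) = -0.7142

(-2.1582, -0.7142, -2.8326)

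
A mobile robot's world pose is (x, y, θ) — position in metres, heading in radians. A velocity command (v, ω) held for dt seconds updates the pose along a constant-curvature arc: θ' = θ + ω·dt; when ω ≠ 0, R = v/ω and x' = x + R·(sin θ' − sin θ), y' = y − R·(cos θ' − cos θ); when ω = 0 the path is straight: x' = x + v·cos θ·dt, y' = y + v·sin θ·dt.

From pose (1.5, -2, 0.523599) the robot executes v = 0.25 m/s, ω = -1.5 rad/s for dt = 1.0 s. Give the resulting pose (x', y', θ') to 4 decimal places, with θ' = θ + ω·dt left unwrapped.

(1.7214, -2.0510, -0.9764)

θ' = 0.5236 + -1.5·1.0 = -0.9764
R = v/ω = 0.25/-1.5 = -0.1667
x' = 1.5 + -0.1667·(sin -0.9764 − sin 0.5236) = 1.7214
y' = -2 − -0.1667·(cos -0.9764 − cos 0.5236) = -2.0510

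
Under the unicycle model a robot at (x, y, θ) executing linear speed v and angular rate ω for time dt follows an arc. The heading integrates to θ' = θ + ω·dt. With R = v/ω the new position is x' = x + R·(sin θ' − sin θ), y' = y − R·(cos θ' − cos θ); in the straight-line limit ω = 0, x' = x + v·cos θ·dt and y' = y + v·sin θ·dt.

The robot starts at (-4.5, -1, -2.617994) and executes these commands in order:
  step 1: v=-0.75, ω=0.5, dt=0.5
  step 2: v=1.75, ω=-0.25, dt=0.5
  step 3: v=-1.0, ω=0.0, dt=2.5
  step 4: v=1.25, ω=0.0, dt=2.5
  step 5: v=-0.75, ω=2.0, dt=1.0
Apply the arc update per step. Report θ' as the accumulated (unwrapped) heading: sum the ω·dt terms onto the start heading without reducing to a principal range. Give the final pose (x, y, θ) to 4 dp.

(-5.4116, -1.0931, -0.4930)

step 1: θ'=-2.3680 (R=-1.5000) → pose (-4.2019, -0.7741, -2.3680)
step 2: θ'=-2.4930 (R=-7.0000) → pose (-4.8644, -1.3448, -2.4930)
step 3: θ'=-2.4930 (straight) → pose (-2.8721, 0.1654, -2.4930)
step 4: θ'=-2.4930 (straight) → pose (-5.3625, -1.7223, -2.4930)
step 5: θ'=-0.4930 (R=-0.3750) → pose (-5.4116, -1.0931, -0.4930)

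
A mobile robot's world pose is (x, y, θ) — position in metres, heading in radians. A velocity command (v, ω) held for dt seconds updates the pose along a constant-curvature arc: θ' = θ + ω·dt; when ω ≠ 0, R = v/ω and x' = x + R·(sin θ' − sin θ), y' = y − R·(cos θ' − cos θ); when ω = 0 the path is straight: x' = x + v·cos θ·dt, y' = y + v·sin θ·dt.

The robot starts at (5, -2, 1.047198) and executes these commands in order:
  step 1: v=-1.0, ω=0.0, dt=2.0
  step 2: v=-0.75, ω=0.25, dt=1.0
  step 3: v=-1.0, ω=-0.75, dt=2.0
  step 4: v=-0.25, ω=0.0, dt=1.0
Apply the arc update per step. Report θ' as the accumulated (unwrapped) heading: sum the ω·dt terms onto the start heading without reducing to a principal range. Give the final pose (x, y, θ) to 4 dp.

step 1: θ'=1.0472 (straight) → pose (4.0000, -3.7321, 1.0472)
step 2: θ'=1.2972 (R=-3.0000) → pose (3.7097, -4.4215, 1.2972)
step 3: θ'=-0.2028 (R=1.3333) → pose (2.1574, -5.3672, -0.2028)
step 4: θ'=-0.2028 (straight) → pose (1.9125, -5.3168, -0.2028)

(1.9125, -5.3168, -0.2028)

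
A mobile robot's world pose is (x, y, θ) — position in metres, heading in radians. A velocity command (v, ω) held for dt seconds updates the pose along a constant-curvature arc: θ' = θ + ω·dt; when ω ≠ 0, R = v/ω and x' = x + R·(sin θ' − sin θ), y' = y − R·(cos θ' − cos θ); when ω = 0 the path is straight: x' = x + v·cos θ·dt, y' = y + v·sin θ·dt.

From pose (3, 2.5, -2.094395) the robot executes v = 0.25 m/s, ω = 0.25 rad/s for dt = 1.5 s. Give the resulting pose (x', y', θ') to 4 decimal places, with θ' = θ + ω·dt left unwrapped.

(2.8770, 2.1481, -1.7194)

θ' = -2.0944 + 0.25·1.5 = -1.7194
R = v/ω = 0.25/0.25 = 1.0000
x' = 3 + 1.0000·(sin -1.7194 − sin -2.0944) = 2.8770
y' = 2.5 − 1.0000·(cos -1.7194 − cos -2.0944) = 2.1481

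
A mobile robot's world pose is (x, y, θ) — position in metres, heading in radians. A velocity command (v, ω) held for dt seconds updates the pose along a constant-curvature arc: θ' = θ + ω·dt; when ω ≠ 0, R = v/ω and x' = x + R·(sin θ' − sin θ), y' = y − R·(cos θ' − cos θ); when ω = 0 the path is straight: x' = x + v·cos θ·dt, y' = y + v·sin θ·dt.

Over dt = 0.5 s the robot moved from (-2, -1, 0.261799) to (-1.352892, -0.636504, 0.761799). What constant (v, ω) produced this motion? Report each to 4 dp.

Δθ = 0.761799 − 0.261799 = 0.500000
ω = Δθ/dt = 0.500000/0.5 = 1.0000
R = Δx/(sin θ' − sin θ) = 1.5000
v = R·ω = 1.5000·1.0000 = 1.5000

v = 1.5000, ω = 1.0000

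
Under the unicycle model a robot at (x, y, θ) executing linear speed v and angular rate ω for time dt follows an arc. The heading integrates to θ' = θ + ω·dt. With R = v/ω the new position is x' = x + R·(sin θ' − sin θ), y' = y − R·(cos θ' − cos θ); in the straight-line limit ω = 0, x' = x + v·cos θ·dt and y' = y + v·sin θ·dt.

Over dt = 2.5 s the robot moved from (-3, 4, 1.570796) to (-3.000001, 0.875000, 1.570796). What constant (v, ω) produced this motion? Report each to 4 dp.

v = -1.2500, ω = 0.0000

Δθ = 1.570796 − 1.570796 = 0.000000
ω = Δθ/dt = 0.000000/2.5 = 0.0000
ω = 0 → v = (Δx·cos θ + Δy·sin θ)/dt = -1.2500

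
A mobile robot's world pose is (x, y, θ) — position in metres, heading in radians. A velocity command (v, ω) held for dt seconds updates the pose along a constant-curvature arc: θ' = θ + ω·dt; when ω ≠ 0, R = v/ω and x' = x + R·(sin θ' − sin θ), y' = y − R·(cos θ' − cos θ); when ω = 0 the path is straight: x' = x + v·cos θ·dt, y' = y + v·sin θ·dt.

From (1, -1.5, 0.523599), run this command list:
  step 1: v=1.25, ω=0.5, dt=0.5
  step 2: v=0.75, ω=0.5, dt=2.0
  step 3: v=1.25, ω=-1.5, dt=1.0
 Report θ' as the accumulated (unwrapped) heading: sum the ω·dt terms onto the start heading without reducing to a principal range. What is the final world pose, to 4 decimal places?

(2.5091, 1.2220, 0.2736)

step 1: θ'=0.7736 (R=2.5000) → pose (1.4968, -1.1234, 0.7736)
step 2: θ'=1.7736 (R=1.5000) → pose (1.9180, 0.2518, 1.7736)
step 3: θ'=0.2736 (R=-0.8333) → pose (2.5091, 1.2220, 0.2736)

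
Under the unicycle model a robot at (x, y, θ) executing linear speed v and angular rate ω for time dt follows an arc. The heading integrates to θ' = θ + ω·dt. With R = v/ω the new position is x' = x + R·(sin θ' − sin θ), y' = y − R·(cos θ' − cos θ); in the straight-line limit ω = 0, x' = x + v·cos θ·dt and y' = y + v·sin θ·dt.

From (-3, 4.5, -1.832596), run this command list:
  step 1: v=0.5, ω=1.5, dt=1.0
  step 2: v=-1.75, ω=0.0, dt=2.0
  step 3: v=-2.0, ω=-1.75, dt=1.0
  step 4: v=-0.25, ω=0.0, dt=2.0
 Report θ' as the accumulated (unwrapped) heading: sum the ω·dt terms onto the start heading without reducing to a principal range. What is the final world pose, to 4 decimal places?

(-6.4735, 7.3173, -2.0826)

step 1: θ'=-0.3326 (R=0.3333) → pose (-2.7869, 4.0987, -0.3326)
step 2: θ'=-0.3326 (straight) → pose (-6.0951, 5.2414, -0.3326)
step 3: θ'=-2.0826 (R=1.1429) → pose (-6.7183, 6.8813, -2.0826)
step 4: θ'=-2.0826 (straight) → pose (-6.4735, 7.3173, -2.0826)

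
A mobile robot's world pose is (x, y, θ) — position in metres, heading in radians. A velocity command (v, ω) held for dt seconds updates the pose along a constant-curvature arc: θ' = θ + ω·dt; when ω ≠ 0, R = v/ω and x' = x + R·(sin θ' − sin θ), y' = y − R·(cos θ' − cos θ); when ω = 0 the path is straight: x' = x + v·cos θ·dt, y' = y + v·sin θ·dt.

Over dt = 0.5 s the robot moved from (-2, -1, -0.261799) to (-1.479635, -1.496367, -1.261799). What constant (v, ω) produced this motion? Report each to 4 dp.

Δθ = -1.261799 − -0.261799 = -1.000000
ω = Δθ/dt = -1.000000/0.5 = -2.0000
R = Δx/(sin θ' − sin θ) = -0.7500
v = R·ω = -0.7500·-2.0000 = 1.5000

v = 1.5000, ω = -2.0000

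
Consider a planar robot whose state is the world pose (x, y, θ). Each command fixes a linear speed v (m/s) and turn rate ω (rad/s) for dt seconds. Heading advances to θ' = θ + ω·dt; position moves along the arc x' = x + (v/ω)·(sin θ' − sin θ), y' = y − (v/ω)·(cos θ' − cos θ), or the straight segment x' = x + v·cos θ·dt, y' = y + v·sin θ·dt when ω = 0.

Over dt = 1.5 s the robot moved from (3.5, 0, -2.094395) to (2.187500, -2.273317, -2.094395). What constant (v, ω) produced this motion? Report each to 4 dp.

v = 1.7500, ω = 0.0000

Δθ = -2.094395 − -2.094395 = 0.000000
ω = Δθ/dt = 0.000000/1.5 = 0.0000
ω = 0 → v = (Δx·cos θ + Δy·sin θ)/dt = 1.7500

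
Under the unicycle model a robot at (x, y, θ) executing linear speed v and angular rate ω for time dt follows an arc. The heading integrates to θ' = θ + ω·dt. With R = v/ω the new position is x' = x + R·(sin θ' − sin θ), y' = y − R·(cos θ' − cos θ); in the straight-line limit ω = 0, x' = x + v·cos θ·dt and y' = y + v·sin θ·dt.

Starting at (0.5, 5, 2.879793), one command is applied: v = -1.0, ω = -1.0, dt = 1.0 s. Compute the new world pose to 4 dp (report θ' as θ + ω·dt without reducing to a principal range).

θ' = 2.8798 + -1.0·1.0 = 1.8798
R = v/ω = -1.0/-1.0 = 1.0000
x' = 0.5 + 1.0000·(sin 1.8798 − sin 2.8798) = 1.1938
y' = 5 − 1.0000·(cos 1.8798 − cos 2.8798) = 4.3382

(1.1938, 4.3382, 1.8798)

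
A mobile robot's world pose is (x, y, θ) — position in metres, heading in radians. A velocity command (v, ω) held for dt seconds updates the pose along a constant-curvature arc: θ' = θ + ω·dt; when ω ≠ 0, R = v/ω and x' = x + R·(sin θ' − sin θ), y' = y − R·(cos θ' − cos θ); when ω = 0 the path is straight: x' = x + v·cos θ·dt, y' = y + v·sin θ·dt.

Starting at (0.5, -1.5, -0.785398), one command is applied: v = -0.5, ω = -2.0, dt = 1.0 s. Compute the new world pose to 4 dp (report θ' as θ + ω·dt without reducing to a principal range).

θ' = -0.7854 + -2.0·1.0 = -2.7854
R = v/ω = -0.5/-2.0 = 0.2500
x' = 0.5 + 0.2500·(sin -2.7854 − sin -0.7854) = 0.5896
y' = -1.5 − 0.2500·(cos -2.7854 − cos -0.7854) = -1.0889

(0.5896, -1.0889, -2.7854)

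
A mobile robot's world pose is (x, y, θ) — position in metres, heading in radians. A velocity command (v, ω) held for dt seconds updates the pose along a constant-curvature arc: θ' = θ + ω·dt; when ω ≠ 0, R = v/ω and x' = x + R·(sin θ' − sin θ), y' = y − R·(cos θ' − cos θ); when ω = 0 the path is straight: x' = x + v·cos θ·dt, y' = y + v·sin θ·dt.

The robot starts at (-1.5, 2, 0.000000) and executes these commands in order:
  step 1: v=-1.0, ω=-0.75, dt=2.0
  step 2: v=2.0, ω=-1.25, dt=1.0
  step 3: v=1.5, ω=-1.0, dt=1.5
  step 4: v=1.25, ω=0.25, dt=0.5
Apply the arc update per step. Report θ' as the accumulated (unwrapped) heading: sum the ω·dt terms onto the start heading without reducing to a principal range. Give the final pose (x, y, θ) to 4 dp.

step 1: θ'=-1.5000 (R=1.3333) → pose (-2.8300, 3.2390, -1.5000)
step 2: θ'=-2.7500 (R=-1.6000) → pose (-3.8153, 1.6470, -2.7500)
step 3: θ'=-4.2500 (R=-1.5000) → pose (-5.7303, 2.3643, -4.2500)
step 4: θ'=-4.1250 (R=5.0000) → pose (-6.0433, 2.9048, -4.1250)

(-6.0433, 2.9048, -4.1250)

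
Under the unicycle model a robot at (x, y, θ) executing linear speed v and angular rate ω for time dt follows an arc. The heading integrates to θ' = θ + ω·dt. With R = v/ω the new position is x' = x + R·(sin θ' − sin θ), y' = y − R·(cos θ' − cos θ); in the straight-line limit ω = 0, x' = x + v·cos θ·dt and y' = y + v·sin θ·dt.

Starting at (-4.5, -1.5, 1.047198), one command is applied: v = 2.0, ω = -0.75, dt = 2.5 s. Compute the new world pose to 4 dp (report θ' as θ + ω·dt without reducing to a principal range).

(-0.2267, -1.0293, -0.8278)

θ' = 1.0472 + -0.75·2.5 = -0.8278
R = v/ω = 2.0/-0.75 = -2.6667
x' = -4.5 + -2.6667·(sin -0.8278 − sin 1.0472) = -0.2267
y' = -1.5 − -2.6667·(cos -0.8278 − cos 1.0472) = -1.0293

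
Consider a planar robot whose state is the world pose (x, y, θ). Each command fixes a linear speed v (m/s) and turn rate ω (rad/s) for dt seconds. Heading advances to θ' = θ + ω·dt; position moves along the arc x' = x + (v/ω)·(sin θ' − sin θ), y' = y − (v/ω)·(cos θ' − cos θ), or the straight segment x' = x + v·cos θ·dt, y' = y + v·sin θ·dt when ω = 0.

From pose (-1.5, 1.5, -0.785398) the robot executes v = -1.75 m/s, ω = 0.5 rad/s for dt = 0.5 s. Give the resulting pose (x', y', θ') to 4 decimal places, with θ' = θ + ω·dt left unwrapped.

(-2.1892, 2.0354, -0.5354)

θ' = -0.7854 + 0.5·0.5 = -0.5354
R = v/ω = -1.75/0.5 = -3.5000
x' = -1.5 + -3.5000·(sin -0.5354 − sin -0.7854) = -2.1892
y' = 1.5 − -3.5000·(cos -0.5354 − cos -0.7854) = 2.0354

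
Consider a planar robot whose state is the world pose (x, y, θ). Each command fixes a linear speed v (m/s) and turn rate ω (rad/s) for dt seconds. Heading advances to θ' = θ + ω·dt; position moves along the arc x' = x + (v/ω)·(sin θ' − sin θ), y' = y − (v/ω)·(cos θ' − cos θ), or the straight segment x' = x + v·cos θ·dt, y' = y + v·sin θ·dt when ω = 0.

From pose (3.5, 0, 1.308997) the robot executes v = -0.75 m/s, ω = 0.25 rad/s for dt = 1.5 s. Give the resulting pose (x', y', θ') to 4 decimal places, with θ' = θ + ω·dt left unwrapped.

(3.4170, -1.1153, 1.6840)

θ' = 1.3090 + 0.25·1.5 = 1.6840
R = v/ω = -0.75/0.25 = -3.0000
x' = 3.5 + -3.0000·(sin 1.6840 − sin 1.3090) = 3.4170
y' = 0 − -3.0000·(cos 1.6840 − cos 1.3090) = -1.1153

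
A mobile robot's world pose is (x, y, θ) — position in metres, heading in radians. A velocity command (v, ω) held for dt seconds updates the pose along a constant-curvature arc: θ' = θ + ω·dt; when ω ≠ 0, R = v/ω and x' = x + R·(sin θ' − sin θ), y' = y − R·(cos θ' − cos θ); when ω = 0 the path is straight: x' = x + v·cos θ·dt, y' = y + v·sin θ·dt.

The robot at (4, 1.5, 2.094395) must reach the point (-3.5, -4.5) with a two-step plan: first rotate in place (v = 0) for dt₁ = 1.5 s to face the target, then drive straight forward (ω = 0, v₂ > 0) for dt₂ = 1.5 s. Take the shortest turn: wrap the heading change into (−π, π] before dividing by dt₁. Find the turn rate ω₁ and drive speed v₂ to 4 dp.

ω₁ = 1.1480, v₂ = 6.4031

heading to target = atan2(-4.5−1.5, -3.5−4) = -2.4669
Δθ = wrap(-2.4669 − 2.0944) = 1.7219; ω₁ = Δθ/dt₁ = 1.1480
distance = √((-3.5−4)² + (-4.5−1.5)²) = 9.6047; v₂ = distance/dt₂ = 6.4031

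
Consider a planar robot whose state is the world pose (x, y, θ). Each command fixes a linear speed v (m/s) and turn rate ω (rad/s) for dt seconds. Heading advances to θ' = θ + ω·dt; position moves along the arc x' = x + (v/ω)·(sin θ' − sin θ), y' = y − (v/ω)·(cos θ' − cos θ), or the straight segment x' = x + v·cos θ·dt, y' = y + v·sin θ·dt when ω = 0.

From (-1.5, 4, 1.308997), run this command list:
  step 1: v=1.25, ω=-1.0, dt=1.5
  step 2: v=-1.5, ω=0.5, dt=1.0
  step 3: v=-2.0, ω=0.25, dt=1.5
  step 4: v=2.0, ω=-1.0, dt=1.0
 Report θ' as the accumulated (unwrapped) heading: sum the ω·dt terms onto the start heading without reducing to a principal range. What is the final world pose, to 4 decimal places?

step 1: θ'=-0.1910 (R=-1.2500) → pose (-0.0553, 4.9037, -0.1910)
step 2: θ'=0.3090 (R=-3.0000) → pose (-1.5371, 4.8162, 0.3090)
step 3: θ'=0.6840 (R=-8.0000) → pose (-4.1595, 3.3955, 0.6840)
step 4: θ'=-0.3160 (R=-2.0000) → pose (-2.2741, 3.7464, -0.3160)

(-2.2741, 3.7464, -0.3160)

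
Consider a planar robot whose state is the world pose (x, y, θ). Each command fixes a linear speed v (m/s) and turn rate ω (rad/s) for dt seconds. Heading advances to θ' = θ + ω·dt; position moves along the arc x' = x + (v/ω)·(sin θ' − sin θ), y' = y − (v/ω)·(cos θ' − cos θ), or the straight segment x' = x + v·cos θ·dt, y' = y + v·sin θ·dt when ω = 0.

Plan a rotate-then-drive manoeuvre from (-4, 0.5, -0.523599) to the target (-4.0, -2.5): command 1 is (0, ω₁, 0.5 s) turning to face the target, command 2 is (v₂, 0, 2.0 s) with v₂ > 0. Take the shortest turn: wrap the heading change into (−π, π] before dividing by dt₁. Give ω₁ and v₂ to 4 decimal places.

ω₁ = -2.0944, v₂ = 1.5000

heading to target = atan2(-2.5−0.5, -4−-4) = -1.5708
Δθ = wrap(-1.5708 − -0.5236) = -1.0472; ω₁ = Δθ/dt₁ = -2.0944
distance = √((-4−-4)² + (-2.5−0.5)²) = 3.0000; v₂ = distance/dt₂ = 1.5000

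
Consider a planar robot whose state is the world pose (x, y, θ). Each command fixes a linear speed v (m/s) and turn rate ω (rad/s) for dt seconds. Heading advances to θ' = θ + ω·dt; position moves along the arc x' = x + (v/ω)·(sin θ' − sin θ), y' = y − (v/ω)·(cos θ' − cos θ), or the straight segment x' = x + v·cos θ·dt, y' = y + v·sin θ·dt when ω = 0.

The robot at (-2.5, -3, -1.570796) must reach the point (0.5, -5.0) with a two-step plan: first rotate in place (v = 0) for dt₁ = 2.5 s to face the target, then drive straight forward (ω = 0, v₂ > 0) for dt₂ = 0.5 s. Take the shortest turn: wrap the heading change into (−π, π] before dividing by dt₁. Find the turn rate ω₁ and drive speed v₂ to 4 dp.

heading to target = atan2(-5−-3, 0.5−-2.5) = -0.5880
Δθ = wrap(-0.5880 − -1.5708) = 0.9828; ω₁ = Δθ/dt₁ = 0.3931
distance = √((0.5−-2.5)² + (-5−-3)²) = 3.6056; v₂ = distance/dt₂ = 7.2111

ω₁ = 0.3931, v₂ = 7.2111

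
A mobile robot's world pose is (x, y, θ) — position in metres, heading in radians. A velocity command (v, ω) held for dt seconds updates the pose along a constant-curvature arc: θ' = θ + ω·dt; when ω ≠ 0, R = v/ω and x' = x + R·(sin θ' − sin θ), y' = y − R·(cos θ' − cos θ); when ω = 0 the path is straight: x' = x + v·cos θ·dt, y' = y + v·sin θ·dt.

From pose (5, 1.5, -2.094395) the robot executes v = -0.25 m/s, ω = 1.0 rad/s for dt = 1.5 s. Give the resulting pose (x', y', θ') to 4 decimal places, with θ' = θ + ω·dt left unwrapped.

(4.9235, 1.8321, -0.5944)

θ' = -2.0944 + 1.0·1.5 = -0.5944
R = v/ω = -0.25/1.0 = -0.2500
x' = 5 + -0.2500·(sin -0.5944 − sin -2.0944) = 4.9235
y' = 1.5 − -0.2500·(cos -0.5944 − cos -2.0944) = 1.8321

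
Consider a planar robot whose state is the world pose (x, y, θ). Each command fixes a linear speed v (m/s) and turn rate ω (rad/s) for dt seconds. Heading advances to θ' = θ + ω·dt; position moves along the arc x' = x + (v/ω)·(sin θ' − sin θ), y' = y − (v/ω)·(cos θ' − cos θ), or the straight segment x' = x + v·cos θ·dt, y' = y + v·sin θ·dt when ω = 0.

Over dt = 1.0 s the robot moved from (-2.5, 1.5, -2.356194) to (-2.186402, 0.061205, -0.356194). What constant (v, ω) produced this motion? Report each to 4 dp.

Δθ = -0.356194 − -2.356194 = 2.000000
ω = Δθ/dt = 2.000000/1.0 = 2.0000
R = −Δy/(cos θ' − cos θ) = 0.8750
v = R·ω = 0.8750·2.0000 = 1.7500

v = 1.7500, ω = 2.0000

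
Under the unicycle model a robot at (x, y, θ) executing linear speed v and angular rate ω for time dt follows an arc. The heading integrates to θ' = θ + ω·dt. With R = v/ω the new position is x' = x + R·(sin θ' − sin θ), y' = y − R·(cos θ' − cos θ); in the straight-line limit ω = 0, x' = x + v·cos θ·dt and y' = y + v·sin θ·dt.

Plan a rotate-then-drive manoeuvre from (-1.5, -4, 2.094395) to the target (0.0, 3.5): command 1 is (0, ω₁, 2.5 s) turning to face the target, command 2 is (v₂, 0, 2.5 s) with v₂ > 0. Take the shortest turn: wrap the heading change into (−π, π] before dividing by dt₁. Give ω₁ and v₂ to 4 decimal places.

ω₁ = -0.2884, v₂ = 3.0594

heading to target = atan2(3.5−-4, 0−-1.5) = 1.3734
Δθ = wrap(1.3734 − 2.0944) = -0.7210; ω₁ = Δθ/dt₁ = -0.2884
distance = √((0−-1.5)² + (3.5−-4)²) = 7.6485; v₂ = distance/dt₂ = 3.0594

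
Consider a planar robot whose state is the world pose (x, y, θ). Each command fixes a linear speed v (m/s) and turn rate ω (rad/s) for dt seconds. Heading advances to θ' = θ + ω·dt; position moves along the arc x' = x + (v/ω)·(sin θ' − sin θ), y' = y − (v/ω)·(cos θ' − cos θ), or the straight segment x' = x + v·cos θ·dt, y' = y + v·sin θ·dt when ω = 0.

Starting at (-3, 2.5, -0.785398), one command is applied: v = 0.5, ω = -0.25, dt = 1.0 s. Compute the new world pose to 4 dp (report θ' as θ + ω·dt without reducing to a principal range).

θ' = -0.7854 + -0.25·1.0 = -1.0354
R = v/ω = 0.5/-0.25 = -2.0000
x' = -3 + -2.0000·(sin -1.0354 − sin -0.7854) = -2.6941
y' = 2.5 − -2.0000·(cos -1.0354 − cos -0.7854) = 2.1062

(-2.6941, 2.1062, -1.0354)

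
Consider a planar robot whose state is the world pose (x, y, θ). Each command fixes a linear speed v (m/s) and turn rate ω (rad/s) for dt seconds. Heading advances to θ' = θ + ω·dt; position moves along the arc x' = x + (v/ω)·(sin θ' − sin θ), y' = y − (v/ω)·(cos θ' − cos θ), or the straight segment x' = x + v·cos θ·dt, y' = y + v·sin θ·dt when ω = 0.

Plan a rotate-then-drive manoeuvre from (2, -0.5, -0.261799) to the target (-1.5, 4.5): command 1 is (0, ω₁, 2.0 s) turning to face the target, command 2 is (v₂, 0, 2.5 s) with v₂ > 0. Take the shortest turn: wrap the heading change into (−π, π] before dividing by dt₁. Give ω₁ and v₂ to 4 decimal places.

heading to target = atan2(4.5−-0.5, -1.5−2) = 2.1815
Δθ = wrap(2.1815 − -0.2618) = 2.4433; ω₁ = Δθ/dt₁ = 1.2217
distance = √((-1.5−2)² + (4.5−-0.5)²) = 6.1033; v₂ = distance/dt₂ = 2.4413

ω₁ = 1.2217, v₂ = 2.4413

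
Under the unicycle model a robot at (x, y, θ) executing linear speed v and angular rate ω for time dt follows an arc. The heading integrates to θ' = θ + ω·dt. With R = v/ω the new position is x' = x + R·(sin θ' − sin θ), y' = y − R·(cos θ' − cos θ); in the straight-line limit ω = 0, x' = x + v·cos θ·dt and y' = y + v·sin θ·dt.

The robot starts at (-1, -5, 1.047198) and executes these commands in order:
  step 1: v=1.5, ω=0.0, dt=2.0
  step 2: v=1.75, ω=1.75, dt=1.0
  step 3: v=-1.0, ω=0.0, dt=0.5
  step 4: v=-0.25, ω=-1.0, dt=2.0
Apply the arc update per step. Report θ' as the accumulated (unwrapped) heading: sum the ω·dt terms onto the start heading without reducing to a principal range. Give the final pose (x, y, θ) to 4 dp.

step 1: θ'=1.0472 (straight) → pose (0.5000, -2.4019, 1.0472)
step 2: θ'=2.7972 (R=1.0000) → pose (-0.0284, -0.9606, 2.7972)
step 3: θ'=2.7972 (straight) → pose (0.4422, -1.1295, 2.7972)
step 4: θ'=0.7972 (R=0.2500) → pose (0.5367, -1.5395, 0.7972)

(0.5367, -1.5395, 0.7972)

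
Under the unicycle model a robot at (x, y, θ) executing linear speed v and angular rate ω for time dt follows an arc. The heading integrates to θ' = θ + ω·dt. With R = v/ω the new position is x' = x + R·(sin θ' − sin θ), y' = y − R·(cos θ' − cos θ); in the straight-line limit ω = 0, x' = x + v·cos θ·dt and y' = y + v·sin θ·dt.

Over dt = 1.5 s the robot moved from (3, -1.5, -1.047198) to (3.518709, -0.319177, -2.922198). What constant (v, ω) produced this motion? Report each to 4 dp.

v = -1.0000, ω = -1.2500

Δθ = -2.922198 − -1.047198 = -1.875000
ω = Δθ/dt = -1.875000/1.5 = -1.2500
R = −Δy/(cos θ' − cos θ) = 0.8000
v = R·ω = 0.8000·-1.2500 = -1.0000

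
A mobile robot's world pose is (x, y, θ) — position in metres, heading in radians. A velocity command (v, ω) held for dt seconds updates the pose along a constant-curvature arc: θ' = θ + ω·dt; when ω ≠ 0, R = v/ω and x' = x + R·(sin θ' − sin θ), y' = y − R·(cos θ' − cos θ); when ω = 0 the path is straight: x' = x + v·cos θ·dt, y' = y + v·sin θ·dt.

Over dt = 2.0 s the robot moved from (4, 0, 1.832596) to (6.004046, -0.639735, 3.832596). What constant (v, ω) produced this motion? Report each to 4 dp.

v = -1.2500, ω = 1.0000

Δθ = 3.832596 − 1.832596 = 2.000000
ω = Δθ/dt = 2.000000/2.0 = 1.0000
R = Δx/(sin θ' − sin θ) = -1.2500
v = R·ω = -1.2500·1.0000 = -1.2500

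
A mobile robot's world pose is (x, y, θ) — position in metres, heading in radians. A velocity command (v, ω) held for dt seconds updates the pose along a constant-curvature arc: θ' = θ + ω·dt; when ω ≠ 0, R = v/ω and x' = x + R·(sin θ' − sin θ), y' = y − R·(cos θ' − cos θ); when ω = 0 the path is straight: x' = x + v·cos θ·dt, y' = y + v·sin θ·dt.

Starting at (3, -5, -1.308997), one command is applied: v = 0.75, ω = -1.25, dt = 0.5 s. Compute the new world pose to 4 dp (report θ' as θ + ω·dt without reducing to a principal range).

(2.9813, -5.3685, -1.9340)

θ' = -1.3090 + -1.25·0.5 = -1.9340
R = v/ω = 0.75/-1.25 = -0.6000
x' = 3 + -0.6000·(sin -1.9340 − sin -1.3090) = 2.9813
y' = -5 − -0.6000·(cos -1.9340 − cos -1.3090) = -5.3685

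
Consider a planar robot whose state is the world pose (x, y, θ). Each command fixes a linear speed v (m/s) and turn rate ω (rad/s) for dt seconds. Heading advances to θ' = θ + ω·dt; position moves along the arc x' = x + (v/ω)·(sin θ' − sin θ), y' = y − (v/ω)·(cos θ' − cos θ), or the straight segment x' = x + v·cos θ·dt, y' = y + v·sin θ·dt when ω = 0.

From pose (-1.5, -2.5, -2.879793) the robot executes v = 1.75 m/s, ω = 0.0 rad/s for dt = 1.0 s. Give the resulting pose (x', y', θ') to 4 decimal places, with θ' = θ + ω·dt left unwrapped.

(-3.1904, -2.9529, -2.8798)

θ' = -2.8798 + 0.0·1.0 = -2.8798
ω = 0 → straight: x' = -1.5 + 1.75·cos(-2.8798)·1.0 = -3.1904
y' = -2.5 + 1.75·sin(-2.8798)·1.0 = -2.9529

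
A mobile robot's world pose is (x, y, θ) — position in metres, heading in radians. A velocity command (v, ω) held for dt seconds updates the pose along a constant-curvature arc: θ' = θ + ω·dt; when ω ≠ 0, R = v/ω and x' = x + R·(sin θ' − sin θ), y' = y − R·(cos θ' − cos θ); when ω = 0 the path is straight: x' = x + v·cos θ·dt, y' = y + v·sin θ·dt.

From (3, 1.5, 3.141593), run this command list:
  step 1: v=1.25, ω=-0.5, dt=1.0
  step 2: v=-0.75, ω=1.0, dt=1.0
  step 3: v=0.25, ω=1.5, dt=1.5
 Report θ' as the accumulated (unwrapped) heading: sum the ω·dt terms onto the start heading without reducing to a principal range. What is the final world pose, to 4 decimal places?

(2.5369, 1.5057, 5.8916)

step 1: θ'=2.6416 (R=-2.5000) → pose (1.8014, 1.8060, 2.6416)
step 2: θ'=3.6416 (R=-0.7500) → pose (2.5206, 1.8060, 3.6416)
step 3: θ'=5.8916 (R=0.1667) → pose (2.5369, 1.5057, 5.8916)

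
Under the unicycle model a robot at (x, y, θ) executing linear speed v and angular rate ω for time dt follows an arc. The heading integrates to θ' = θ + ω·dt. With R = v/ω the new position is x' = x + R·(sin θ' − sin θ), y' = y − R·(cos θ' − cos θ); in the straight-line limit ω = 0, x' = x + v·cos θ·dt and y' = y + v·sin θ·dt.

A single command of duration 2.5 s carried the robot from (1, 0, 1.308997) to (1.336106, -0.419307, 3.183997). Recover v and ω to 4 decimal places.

Δθ = 3.183997 − 1.308997 = 1.875000
ω = Δθ/dt = 1.875000/2.5 = 0.7500
R = −Δy/(cos θ' − cos θ) = -0.3333
v = R·ω = -0.3333·0.7500 = -0.2500

v = -0.2500, ω = 0.7500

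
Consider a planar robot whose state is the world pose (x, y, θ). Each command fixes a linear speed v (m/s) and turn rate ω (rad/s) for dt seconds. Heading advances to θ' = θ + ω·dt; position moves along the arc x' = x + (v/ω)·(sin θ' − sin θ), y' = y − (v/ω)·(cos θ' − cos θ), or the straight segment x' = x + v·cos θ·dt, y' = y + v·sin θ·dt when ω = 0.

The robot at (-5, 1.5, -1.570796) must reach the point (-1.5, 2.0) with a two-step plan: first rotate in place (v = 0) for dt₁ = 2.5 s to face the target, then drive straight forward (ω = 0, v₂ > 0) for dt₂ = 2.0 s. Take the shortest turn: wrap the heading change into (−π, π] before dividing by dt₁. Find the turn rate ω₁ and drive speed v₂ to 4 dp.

ω₁ = 0.6851, v₂ = 1.7678

heading to target = atan2(2−1.5, -1.5−-5) = 0.1419
Δθ = wrap(0.1419 − -1.5708) = 1.7127; ω₁ = Δθ/dt₁ = 0.6851
distance = √((-1.5−-5)² + (2−1.5)²) = 3.5355; v₂ = distance/dt₂ = 1.7678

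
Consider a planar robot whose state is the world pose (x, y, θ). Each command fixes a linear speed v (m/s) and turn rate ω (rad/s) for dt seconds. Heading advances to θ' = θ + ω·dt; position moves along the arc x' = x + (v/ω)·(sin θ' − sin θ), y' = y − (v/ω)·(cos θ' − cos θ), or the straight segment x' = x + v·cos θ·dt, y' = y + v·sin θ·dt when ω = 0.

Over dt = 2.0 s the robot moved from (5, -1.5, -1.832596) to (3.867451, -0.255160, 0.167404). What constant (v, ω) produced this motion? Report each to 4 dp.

v = -1.0000, ω = 1.0000

Δθ = 0.167404 − -1.832596 = 2.000000
ω = Δθ/dt = 2.000000/2.0 = 1.0000
R = −Δy/(cos θ' − cos θ) = -1.0000
v = R·ω = -1.0000·1.0000 = -1.0000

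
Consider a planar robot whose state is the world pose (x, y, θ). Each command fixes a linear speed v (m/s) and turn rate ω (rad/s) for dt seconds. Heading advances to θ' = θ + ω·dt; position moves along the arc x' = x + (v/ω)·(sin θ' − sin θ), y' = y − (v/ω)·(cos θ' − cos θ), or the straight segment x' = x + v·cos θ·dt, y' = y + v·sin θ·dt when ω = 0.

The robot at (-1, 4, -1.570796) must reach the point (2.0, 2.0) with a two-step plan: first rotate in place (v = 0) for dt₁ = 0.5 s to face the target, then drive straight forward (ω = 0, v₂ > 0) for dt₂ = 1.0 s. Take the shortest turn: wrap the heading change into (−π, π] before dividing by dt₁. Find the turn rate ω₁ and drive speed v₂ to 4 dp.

ω₁ = 1.9656, v₂ = 3.6056

heading to target = atan2(2−4, 2−-1) = -0.5880
Δθ = wrap(-0.5880 − -1.5708) = 0.9828; ω₁ = Δθ/dt₁ = 1.9656
distance = √((2−-1)² + (2−4)²) = 3.6056; v₂ = distance/dt₂ = 3.6056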